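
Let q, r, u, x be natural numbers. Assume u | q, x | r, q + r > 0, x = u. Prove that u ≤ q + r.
x = u and x | r, so u | r. u | q, so u | q + r. q + r > 0, so u ≤ q + r.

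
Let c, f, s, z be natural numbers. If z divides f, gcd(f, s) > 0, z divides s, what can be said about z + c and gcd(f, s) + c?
z + c ≤ gcd(f, s) + c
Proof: z divides f and z divides s, thus z divides gcd(f, s). Since gcd(f, s) > 0, z ≤ gcd(f, s). Then z + c ≤ gcd(f, s) + c.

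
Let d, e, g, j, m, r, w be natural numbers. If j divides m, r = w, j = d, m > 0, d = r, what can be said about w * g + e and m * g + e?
w * g + e ≤ m * g + e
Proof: d = r and r = w, hence d = w. j = d and j divides m, so d divides m. d = w, so w divides m. m > 0, so w ≤ m. By multiplying by a non-negative, w * g ≤ m * g. Then w * g + e ≤ m * g + e.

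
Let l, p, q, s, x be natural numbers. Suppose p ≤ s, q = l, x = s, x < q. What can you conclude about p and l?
p < l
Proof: x = s and x < q, therefore s < q. Since q = l, s < l. Because p ≤ s, p < l.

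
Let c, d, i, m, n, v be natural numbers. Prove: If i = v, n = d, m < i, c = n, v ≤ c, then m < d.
i = v and m < i, hence m < v. From c = n and v ≤ c, v ≤ n. From n = d, v ≤ d. m < v, so m < d.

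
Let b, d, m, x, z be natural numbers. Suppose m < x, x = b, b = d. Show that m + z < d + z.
x = b and b = d, so x = d. m < x, so m < d. Then m + z < d + z.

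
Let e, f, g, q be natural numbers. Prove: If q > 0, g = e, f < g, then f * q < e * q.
Since g = e and f < g, f < e. Since q > 0, by multiplying by a positive, f * q < e * q.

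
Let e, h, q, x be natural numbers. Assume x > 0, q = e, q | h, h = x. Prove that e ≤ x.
h = x and q | h, so q | x. Since x > 0, q ≤ x. Since q = e, e ≤ x.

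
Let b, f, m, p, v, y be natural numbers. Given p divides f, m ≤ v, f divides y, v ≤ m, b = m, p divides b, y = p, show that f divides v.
Since m ≤ v and v ≤ m, m = v. b = m, so b = v. From y = p and f divides y, f divides p. Since p divides f, p = f. p divides b, so f divides b. Since b = v, f divides v.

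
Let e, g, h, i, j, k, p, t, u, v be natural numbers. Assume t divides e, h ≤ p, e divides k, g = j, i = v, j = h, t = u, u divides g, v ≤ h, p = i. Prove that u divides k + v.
t = u and t divides e, thus u divides e. Since e divides k, u divides k. Since p = i and i = v, p = v. h ≤ p, so h ≤ v. Because v ≤ h, h = v. g = j and u divides g, thus u divides j. j = h, so u divides h. h = v, so u divides v. Since u divides k, u divides k + v.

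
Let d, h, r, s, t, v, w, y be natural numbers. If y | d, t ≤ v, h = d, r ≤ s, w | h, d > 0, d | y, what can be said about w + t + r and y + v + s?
w + t + r ≤ y + v + s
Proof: Because d | y and y | d, d = y. h = d and w | h, therefore w | d. d > 0, so w ≤ d. d = y, so w ≤ y. Since t ≤ v, w + t ≤ y + v. Since r ≤ s, w + t + r ≤ y + v + s.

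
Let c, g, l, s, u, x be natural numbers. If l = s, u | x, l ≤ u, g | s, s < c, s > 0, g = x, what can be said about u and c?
u < c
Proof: l = s and l ≤ u, thus s ≤ u. From g = x and g | s, x | s. From u | x, u | s. s > 0, so u ≤ s. s ≤ u, so s = u. Since s < c, u < c.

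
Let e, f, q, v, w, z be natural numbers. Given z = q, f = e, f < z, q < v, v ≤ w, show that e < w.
Because f = e and f < z, e < z. Because z = q, e < q. Since q < v and v ≤ w, q < w. e < q, so e < w.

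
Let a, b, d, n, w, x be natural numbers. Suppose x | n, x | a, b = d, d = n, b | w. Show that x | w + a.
b = d and d = n, hence b = n. Since b | w, n | w. Since x | n, x | w. Since x | a, x | w + a.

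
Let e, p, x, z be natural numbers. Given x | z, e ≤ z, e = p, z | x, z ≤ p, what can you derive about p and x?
p = x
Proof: Since e = p and e ≤ z, p ≤ z. z ≤ p, so p = z. Because z | x and x | z, z = x. p = z, so p = x.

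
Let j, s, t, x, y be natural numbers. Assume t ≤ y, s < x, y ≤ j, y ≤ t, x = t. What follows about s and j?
s < j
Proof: t ≤ y and y ≤ t, therefore t = y. Since x = t, x = y. Because s < x, s < y. y ≤ j, so s < j.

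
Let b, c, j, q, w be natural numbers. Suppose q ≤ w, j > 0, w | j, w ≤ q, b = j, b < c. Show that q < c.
From w ≤ q and q ≤ w, w = q. From w | j and j > 0, w ≤ j. Since w = q, q ≤ j. Since b = j and b < c, j < c. q ≤ j, so q < c.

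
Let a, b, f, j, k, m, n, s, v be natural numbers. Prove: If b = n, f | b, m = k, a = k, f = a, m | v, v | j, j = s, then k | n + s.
f = a and a = k, so f = k. Because b = n and f | b, f | n. Since f = k, k | n. From m = k and m | v, k | v. j = s and v | j, so v | s. k | v, so k | s. k | n, so k | n + s.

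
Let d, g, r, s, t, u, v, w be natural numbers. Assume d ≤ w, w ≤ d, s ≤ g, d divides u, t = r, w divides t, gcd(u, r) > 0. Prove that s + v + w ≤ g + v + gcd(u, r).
s ≤ g, so s + v ≤ g + v. d ≤ w and w ≤ d, hence d = w. Since d divides u, w divides u. t = r and w divides t, thus w divides r. w divides u, so w divides gcd(u, r). Since gcd(u, r) > 0, w ≤ gcd(u, r). s + v ≤ g + v, so s + v + w ≤ g + v + gcd(u, r).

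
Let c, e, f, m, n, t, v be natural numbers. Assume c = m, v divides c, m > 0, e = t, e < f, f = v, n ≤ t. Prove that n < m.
Because f = v and e < f, e < v. Since c = m and v divides c, v divides m. From m > 0, v ≤ m. e < v, so e < m. Since e = t, t < m. Since n ≤ t, n < m.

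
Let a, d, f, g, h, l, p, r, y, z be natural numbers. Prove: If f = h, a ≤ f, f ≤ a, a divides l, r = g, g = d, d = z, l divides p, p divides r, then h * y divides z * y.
Since a ≤ f and f ≤ a, a = f. Since a divides l, f divides l. r = g and g = d, thus r = d. d = z, so r = z. l divides p and p divides r, so l divides r. r = z, so l divides z. From f divides l, f divides z. f = h, so h divides z. Then h * y divides z * y.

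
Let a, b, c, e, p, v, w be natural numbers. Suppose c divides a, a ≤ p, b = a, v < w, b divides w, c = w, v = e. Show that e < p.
Because v = e and v < w, e < w. Because b = a and b divides w, a divides w. c = w and c divides a, hence w divides a. a divides w, so a = w. a ≤ p, so w ≤ p. e < w, so e < p.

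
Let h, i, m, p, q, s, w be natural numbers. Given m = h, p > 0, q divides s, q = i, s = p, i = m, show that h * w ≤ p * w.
i = m and m = h, so i = h. Since s = p and q divides s, q divides p. Since q = i, i divides p. p > 0, so i ≤ p. Since i = h, h ≤ p. By multiplying by a non-negative, h * w ≤ p * w.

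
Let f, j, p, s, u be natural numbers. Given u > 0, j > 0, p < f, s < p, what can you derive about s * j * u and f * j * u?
s * j * u < f * j * u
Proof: s < p and p < f, therefore s < f. j > 0, so s * j < f * j. u > 0, so s * j * u < f * j * u.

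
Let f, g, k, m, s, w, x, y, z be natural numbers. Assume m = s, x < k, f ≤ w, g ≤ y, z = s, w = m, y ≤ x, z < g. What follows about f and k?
f < k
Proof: w = m and f ≤ w, thus f ≤ m. m = s, so f ≤ s. From z = s and z < g, s < g. g ≤ y, so s < y. f ≤ s, so f < y. y ≤ x, so f < x. Since x < k, f < k.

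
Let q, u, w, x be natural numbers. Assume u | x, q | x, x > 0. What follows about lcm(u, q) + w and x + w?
lcm(u, q) + w ≤ x + w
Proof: u | x and q | x, hence lcm(u, q) | x. Since x > 0, lcm(u, q) ≤ x. Then lcm(u, q) + w ≤ x + w.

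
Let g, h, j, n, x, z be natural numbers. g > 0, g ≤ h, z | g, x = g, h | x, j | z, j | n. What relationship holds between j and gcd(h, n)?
j | gcd(h, n)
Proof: Because x = g and h | x, h | g. g > 0, so h ≤ g. g ≤ h, so g = h. j | z and z | g, hence j | g. Since g = h, j | h. Because j | n, j | gcd(h, n).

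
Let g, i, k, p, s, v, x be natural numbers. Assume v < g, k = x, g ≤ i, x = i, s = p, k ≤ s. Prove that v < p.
k = x and x = i, so k = i. k ≤ s, so i ≤ s. Since g ≤ i, g ≤ s. Since s = p, g ≤ p. v < g, so v < p.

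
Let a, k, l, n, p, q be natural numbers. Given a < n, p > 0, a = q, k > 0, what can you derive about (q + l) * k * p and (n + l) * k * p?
(q + l) * k * p < (n + l) * k * p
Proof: a = q and a < n, so q < n. Then q + l < n + l. Combined with k > 0, by multiplying by a positive, (q + l) * k < (n + l) * k. Using p > 0 and multiplying by a positive, (q + l) * k * p < (n + l) * k * p.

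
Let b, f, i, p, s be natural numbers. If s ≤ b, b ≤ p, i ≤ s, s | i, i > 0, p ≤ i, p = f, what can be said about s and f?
s = f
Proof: Since s ≤ b and b ≤ p, s ≤ p. s | i and i > 0, hence s ≤ i. Because i ≤ s, i = s. Since p ≤ i, p ≤ s. s ≤ p, so s = p. p = f, so s = f.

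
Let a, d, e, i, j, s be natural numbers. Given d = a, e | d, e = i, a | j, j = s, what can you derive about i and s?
i | s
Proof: d = a and e | d, so e | a. Because e = i, i | a. j = s and a | j, thus a | s. Because i | a, i | s.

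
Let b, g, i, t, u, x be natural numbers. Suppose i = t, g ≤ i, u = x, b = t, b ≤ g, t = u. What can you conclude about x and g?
x = g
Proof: i = t and g ≤ i, thus g ≤ t. Since b = t and b ≤ g, t ≤ g. g ≤ t, so g = t. Since t = u, g = u. Since u = x, g = x. Then x = g.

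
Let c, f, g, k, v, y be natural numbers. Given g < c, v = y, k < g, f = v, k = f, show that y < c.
Because k = f and f = v, k = v. Since v = y, k = y. k < g and g < c, hence k < c. From k = y, y < c.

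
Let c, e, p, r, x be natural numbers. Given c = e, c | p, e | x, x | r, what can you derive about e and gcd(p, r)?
e | gcd(p, r)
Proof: c = e and c | p, therefore e | p. Because e | x and x | r, e | r. e | p, so e | gcd(p, r).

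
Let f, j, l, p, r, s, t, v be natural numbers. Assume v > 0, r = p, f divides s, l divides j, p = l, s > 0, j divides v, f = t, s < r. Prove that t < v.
Since f divides s and s > 0, f ≤ s. r = p and s < r, so s < p. From p = l, s < l. l divides j and j divides v, hence l divides v. v > 0, so l ≤ v. Because s < l, s < v. f ≤ s, so f < v. f = t, so t < v.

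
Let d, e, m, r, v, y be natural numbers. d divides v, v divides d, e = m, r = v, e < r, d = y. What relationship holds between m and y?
m < y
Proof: Because v divides d and d divides v, v = d. Since d = y, v = y. r = v and e < r, hence e < v. Since v = y, e < y. Since e = m, m < y.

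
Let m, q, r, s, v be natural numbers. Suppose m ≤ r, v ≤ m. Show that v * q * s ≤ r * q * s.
Since v ≤ m and m ≤ r, v ≤ r. Then v * q ≤ r * q. Then v * q * s ≤ r * q * s.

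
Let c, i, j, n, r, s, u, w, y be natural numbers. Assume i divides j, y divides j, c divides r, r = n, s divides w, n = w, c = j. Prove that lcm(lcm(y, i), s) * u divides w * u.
From y divides j and i divides j, lcm(y, i) divides j. Because r = n and c divides r, c divides n. Since c = j, j divides n. n = w, so j divides w. Since lcm(y, i) divides j, lcm(y, i) divides w. From s divides w, lcm(lcm(y, i), s) divides w. Then lcm(lcm(y, i), s) * u divides w * u.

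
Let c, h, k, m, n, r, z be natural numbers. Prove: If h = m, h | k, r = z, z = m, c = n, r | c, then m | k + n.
h = m and h | k, thus m | k. Since r = z and z = m, r = m. c = n and r | c, thus r | n. Since r = m, m | n. m | k, so m | k + n.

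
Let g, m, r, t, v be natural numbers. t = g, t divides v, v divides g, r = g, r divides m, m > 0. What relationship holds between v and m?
v ≤ m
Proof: Because t = g and t divides v, g divides v. Since v divides g, g = v. r = g and r divides m, hence g divides m. Since g = v, v divides m. Since m > 0, v ≤ m.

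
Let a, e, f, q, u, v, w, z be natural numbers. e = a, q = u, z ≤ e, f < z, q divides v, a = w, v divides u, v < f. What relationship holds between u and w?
u < w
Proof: q = u and q divides v, thus u divides v. Since v divides u, v = u. f < z and z ≤ e, so f < e. e = a, so f < a. Since v < f, v < a. Because v = u, u < a. a = w, so u < w.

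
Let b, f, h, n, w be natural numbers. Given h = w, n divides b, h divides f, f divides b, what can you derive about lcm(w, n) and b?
lcm(w, n) divides b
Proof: From h = w and h divides f, w divides f. f divides b, so w divides b. Since n divides b, lcm(w, n) divides b.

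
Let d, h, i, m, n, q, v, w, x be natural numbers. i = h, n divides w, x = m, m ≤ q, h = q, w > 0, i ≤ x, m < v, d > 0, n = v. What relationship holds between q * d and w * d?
q * d < w * d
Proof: Since i = h and h = q, i = q. x = m and i ≤ x, therefore i ≤ m. i = q, so q ≤ m. Since m ≤ q, m = q. n = v and n divides w, so v divides w. w > 0, so v ≤ w. From m < v, m < w. Since m = q, q < w. Since d > 0, by multiplying by a positive, q * d < w * d.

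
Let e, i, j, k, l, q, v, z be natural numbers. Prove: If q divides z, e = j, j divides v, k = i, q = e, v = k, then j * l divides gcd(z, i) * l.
q = e and e = j, so q = j. Since q divides z, j divides z. Because v = k and k = i, v = i. Because j divides v, j divides i. Since j divides z, j divides gcd(z, i). Then j * l divides gcd(z, i) * l.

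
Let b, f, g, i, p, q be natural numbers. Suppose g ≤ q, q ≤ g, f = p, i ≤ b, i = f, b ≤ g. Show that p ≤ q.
i = f and f = p, so i = p. g ≤ q and q ≤ g, hence g = q. i ≤ b and b ≤ g, hence i ≤ g. Since g = q, i ≤ q. Since i = p, p ≤ q.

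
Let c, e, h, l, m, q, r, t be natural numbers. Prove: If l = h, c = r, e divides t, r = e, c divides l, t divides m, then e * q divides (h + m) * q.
c = r and c divides l, thus r divides l. Since r = e, e divides l. Because l = h, e divides h. e divides t and t divides m, so e divides m. e divides h, so e divides h + m. Then e * q divides (h + m) * q.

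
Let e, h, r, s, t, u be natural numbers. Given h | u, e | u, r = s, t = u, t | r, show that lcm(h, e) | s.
h | u and e | u, hence lcm(h, e) | u. From t = u and t | r, u | r. From r = s, u | s. Since lcm(h, e) | u, lcm(h, e) | s.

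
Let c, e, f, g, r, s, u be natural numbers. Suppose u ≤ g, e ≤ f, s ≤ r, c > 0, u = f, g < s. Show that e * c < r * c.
u = f and u ≤ g, so f ≤ g. Since g < s, f < s. e ≤ f, so e < s. s ≤ r, so e < r. c > 0, so e * c < r * c.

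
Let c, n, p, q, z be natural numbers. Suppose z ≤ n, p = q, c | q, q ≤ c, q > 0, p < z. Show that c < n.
c | q and q > 0, hence c ≤ q. q ≤ c, so q = c. Since p = q, p = c. From p < z and z ≤ n, p < n. p = c, so c < n.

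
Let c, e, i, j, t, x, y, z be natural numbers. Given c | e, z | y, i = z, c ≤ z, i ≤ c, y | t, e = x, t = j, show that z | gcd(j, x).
Since z | y and y | t, z | t. Since t = j, z | j. i = z and i ≤ c, hence z ≤ c. Since c ≤ z, c = z. e = x and c | e, therefore c | x. c = z, so z | x. Since z | j, z | gcd(j, x).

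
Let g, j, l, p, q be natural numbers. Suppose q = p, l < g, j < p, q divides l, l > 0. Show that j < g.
Because q divides l and l > 0, q ≤ l. l < g, so q < g. q = p, so p < g. From j < p, j < g.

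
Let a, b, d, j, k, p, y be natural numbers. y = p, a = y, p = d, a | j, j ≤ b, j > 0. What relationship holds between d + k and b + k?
d + k ≤ b + k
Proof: a = y and a | j, thus y | j. j > 0, so y ≤ j. Since y = p, p ≤ j. j ≤ b, so p ≤ b. p = d, so d ≤ b. Then d + k ≤ b + k.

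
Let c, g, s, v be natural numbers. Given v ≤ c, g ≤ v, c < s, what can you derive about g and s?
g < s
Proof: Since g ≤ v and v ≤ c, g ≤ c. c < s, so g < s.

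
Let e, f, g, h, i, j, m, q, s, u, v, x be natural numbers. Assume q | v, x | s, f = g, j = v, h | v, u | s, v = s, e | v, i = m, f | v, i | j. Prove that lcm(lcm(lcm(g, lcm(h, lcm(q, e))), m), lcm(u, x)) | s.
From f = g and f | v, g | v. Because q | v and e | v, lcm(q, e) | v. Since h | v, lcm(h, lcm(q, e)) | v. g | v, so lcm(g, lcm(h, lcm(q, e))) | v. Because j = v and i | j, i | v. i = m, so m | v. lcm(g, lcm(h, lcm(q, e))) | v, so lcm(lcm(g, lcm(h, lcm(q, e))), m) | v. Since v = s, lcm(lcm(g, lcm(h, lcm(q, e))), m) | s. Since u | s and x | s, lcm(u, x) | s. lcm(lcm(g, lcm(h, lcm(q, e))), m) | s, so lcm(lcm(lcm(g, lcm(h, lcm(q, e))), m), lcm(u, x)) | s.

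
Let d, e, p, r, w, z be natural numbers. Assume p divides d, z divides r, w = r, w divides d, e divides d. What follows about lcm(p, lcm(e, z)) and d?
lcm(p, lcm(e, z)) divides d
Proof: Since w = r and w divides d, r divides d. z divides r, so z divides d. e divides d, so lcm(e, z) divides d. From p divides d, lcm(p, lcm(e, z)) divides d.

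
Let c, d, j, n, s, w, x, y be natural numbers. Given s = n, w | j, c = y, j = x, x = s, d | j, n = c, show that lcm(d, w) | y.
From n = c and c = y, n = y. j = x and x = s, so j = s. s = n, so j = n. d | j and w | j, therefore lcm(d, w) | j. j = n, so lcm(d, w) | n. Since n = y, lcm(d, w) | y.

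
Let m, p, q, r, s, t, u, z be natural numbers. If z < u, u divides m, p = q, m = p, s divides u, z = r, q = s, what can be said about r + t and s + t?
r + t < s + t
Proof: m = p and p = q, thus m = q. Since q = s, m = s. u divides m, so u divides s. Since s divides u, u = s. z = r and z < u, so r < u. Since u = s, r < s. Then r + t < s + t.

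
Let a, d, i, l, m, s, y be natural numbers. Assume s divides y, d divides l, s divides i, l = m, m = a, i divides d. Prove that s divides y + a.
l = m and m = a, hence l = a. s divides i and i divides d, thus s divides d. d divides l, so s divides l. Since l = a, s divides a. Since s divides y, s divides y + a.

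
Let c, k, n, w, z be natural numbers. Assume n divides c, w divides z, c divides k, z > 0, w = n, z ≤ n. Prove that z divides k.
w = n and w divides z, therefore n divides z. Since z > 0, n ≤ z. Since z ≤ n, n = z. n divides c and c divides k, therefore n divides k. Because n = z, z divides k.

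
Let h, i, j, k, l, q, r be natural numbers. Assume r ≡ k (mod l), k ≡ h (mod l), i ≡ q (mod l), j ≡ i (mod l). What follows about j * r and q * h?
j * r ≡ q * h (mod l)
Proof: j ≡ i (mod l) and i ≡ q (mod l), so j ≡ q (mod l). Since r ≡ k (mod l) and k ≡ h (mod l), r ≡ h (mod l). From j ≡ q (mod l), j * r ≡ q * h (mod l).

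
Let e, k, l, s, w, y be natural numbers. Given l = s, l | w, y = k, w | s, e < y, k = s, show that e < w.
Since y = k and k = s, y = s. From l = s and l | w, s | w. Since w | s, s = w. Since y = s, y = w. Since e < y, e < w.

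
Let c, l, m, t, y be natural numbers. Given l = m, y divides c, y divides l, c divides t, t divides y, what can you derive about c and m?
c divides m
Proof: Since c divides t and t divides y, c divides y. y divides c, so y = c. l = m and y divides l, thus y divides m. y = c, so c divides m.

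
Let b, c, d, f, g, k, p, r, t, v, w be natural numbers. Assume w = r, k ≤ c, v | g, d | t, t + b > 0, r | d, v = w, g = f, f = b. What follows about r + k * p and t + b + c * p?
r + k * p ≤ t + b + c * p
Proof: Because r | d and d | t, r | t. g = f and f = b, thus g = b. v | g, so v | b. v = w, so w | b. From w = r, r | b. r | t, so r | t + b. Since t + b > 0, r ≤ t + b. From k ≤ c, k * p ≤ c * p. Since r ≤ t + b, r + k * p ≤ t + b + c * p.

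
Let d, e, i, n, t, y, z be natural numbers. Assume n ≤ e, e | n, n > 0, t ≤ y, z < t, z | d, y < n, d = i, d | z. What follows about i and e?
i < e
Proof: e | n and n > 0, therefore e ≤ n. n ≤ e, so n = e. z | d and d | z, so z = d. d = i, so z = i. From z < t and t ≤ y, z < y. y < n, so z < n. Since z = i, i < n. Since n = e, i < e.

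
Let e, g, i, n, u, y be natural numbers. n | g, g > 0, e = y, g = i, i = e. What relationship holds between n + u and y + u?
n + u ≤ y + u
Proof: g = i and i = e, therefore g = e. Because n | g and g > 0, n ≤ g. Because g = e, n ≤ e. e = y, so n ≤ y. Then n + u ≤ y + u.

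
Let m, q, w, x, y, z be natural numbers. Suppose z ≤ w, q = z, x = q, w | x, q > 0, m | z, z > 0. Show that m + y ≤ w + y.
Since x = q and w | x, w | q. Since q > 0, w ≤ q. Since q = z, w ≤ z. z ≤ w, so z = w. Since m | z and z > 0, m ≤ z. z = w, so m ≤ w. Then m + y ≤ w + y.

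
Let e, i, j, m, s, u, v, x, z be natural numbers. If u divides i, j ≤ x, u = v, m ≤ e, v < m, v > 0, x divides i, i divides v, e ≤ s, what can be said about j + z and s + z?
j + z < s + z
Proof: u = v and u divides i, therefore v divides i. Since i divides v, i = v. x divides i, so x divides v. v > 0, so x ≤ v. m ≤ e and e ≤ s, therefore m ≤ s. v < m, so v < s. Since x ≤ v, x < s. j ≤ x, so j < s. Then j + z < s + z.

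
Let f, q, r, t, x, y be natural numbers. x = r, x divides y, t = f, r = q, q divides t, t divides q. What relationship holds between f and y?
f divides y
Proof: q divides t and t divides q, so q = t. x = r and r = q, thus x = q. x divides y, so q divides y. q = t, so t divides y. Since t = f, f divides y.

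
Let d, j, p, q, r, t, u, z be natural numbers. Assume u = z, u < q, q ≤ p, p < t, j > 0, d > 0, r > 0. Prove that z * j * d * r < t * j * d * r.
q ≤ p and p < t, so q < t. From u < q, u < t. From u = z, z < t. Because j > 0, z * j < t * j. d > 0, so z * j * d < t * j * d. r > 0, so z * j * d * r < t * j * d * r.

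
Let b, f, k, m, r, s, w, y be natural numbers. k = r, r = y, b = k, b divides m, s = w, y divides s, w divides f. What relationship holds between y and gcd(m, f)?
y divides gcd(m, f)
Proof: k = r and r = y, thus k = y. b = k and b divides m, thus k divides m. Because k = y, y divides m. s = w and y divides s, therefore y divides w. Since w divides f, y divides f. Because y divides m, y divides gcd(m, f).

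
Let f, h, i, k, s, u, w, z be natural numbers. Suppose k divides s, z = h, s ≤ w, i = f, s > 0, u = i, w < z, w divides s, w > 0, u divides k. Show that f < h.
u = i and i = f, therefore u = f. w divides s and s > 0, hence w ≤ s. s ≤ w, so s = w. u divides k and k divides s, therefore u divides s. Because s = w, u divides w. From u = f, f divides w. Since w > 0, f ≤ w. Since z = h and w < z, w < h. Since f ≤ w, f < h.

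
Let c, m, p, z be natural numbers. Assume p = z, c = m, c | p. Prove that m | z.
Since p = z and c | p, c | z. Since c = m, m | z.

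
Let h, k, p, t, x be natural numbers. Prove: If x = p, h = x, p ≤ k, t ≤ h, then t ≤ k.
h = x and x = p, thus h = p. Since t ≤ h, t ≤ p. Since p ≤ k, t ≤ k.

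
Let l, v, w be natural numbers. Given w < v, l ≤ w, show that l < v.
Since l ≤ w and w < v, by transitivity, l < v.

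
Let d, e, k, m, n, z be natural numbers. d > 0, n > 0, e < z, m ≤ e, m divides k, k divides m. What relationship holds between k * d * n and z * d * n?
k * d * n < z * d * n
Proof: From m divides k and k divides m, m = k. m ≤ e and e < z, hence m < z. Since m = k, k < z. From d > 0, by multiplying by a positive, k * d < z * d. Because n > 0, by multiplying by a positive, k * d * n < z * d * n.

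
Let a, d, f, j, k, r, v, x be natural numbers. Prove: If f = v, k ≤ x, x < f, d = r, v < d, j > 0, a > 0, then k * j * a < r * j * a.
From k ≤ x and x < f, k < f. From f = v, k < v. Because d = r and v < d, v < r. Since k < v, k < r. Because j > 0, k * j < r * j. Since a > 0, k * j * a < r * j * a.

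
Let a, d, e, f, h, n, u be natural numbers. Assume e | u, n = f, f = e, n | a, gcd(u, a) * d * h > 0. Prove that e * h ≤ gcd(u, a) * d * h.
n = f and f = e, hence n = e. n | a, so e | a. Since e | u, e | gcd(u, a). Then e | gcd(u, a) * d. Then e * h | gcd(u, a) * d * h. Since gcd(u, a) * d * h > 0, e * h ≤ gcd(u, a) * d * h.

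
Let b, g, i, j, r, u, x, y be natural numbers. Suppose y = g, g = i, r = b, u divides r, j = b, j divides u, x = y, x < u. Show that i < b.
y = g and g = i, therefore y = i. r = b and u divides r, so u divides b. j = b and j divides u, therefore b divides u. u divides b, so u = b. x = y and x < u, hence y < u. Since u = b, y < b. Since y = i, i < b.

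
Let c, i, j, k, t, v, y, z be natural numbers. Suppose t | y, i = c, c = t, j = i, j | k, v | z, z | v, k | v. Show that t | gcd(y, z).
i = c and c = t, therefore i = t. j = i and j | k, therefore i | k. Since i = t, t | k. Since v | z and z | v, v = z. Because k | v, k | z. From t | k, t | z. t | y, so t | gcd(y, z).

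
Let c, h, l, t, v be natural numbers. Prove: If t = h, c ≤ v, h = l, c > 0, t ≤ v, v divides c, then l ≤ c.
v divides c and c > 0, thus v ≤ c. c ≤ v, so v = c. t = h and h = l, thus t = l. Since t ≤ v, l ≤ v. Because v = c, l ≤ c.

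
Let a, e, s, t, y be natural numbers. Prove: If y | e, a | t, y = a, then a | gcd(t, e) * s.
Because y = a and y | e, a | e. Since a | t, a | gcd(t, e). Then a | gcd(t, e) * s.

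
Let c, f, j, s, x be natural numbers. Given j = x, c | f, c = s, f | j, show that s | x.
Because c = s and c | f, s | f. j = x and f | j, so f | x. s | f, so s | x.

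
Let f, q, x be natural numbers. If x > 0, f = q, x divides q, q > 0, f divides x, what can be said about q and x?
q = x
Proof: Since f = q and f divides x, q divides x. From x > 0, q ≤ x. From x divides q and q > 0, x ≤ q. Because q ≤ x, q = x.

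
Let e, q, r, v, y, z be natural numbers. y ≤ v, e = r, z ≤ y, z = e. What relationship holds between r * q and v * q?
r * q ≤ v * q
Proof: Since z = e and e = r, z = r. From z ≤ y and y ≤ v, z ≤ v. z = r, so r ≤ v. By multiplying by a non-negative, r * q ≤ v * q.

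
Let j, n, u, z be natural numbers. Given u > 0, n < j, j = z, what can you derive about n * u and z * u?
n * u < z * u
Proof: j = z and n < j, therefore n < z. Since u > 0, by multiplying by a positive, n * u < z * u.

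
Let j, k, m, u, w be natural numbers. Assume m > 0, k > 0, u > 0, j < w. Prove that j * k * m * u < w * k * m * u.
j < w and k > 0. By multiplying by a positive, j * k < w * k. Since m > 0, by multiplying by a positive, j * k * m < w * k * m. Using u > 0, by multiplying by a positive, j * k * m * u < w * k * m * u.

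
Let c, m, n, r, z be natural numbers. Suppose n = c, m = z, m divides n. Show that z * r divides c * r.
From m = z and m divides n, z divides n. Since n = c, z divides c. Then z * r divides c * r.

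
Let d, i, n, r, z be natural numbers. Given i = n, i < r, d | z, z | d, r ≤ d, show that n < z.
d | z and z | d, thus d = z. r ≤ d, so r ≤ z. Since i < r, i < z. i = n, so n < z.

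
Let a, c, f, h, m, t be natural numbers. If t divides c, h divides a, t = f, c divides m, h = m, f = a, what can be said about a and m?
a = m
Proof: From t = f and f = a, t = a. Because t divides c and c divides m, t divides m. t = a, so a divides m. h = m and h divides a, therefore m divides a. a divides m, so a = m.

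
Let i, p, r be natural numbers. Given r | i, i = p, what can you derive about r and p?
r | p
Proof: Because i = p and r | i, by substitution, r | p.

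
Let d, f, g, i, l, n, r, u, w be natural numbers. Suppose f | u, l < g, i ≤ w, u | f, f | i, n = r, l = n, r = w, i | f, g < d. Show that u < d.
Since i | f and f | i, i = f. f | u and u | f, therefore f = u. Since i = f, i = u. n = r and r = w, therefore n = w. From l = n and l < g, n < g. From n = w, w < g. g < d, so w < d. i ≤ w, so i < d. i = u, so u < d.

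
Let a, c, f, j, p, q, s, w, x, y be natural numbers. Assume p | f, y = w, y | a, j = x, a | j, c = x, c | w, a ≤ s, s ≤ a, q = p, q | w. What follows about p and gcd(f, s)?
p | gcd(f, s)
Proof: Since y = w and y | a, w | a. j = x and a | j, thus a | x. Since c = x and c | w, x | w. From a | x, a | w. w | a, so w = a. a ≤ s and s ≤ a, hence a = s. w = a, so w = s. q = p and q | w, therefore p | w. w = s, so p | s. Because p | f, p | gcd(f, s).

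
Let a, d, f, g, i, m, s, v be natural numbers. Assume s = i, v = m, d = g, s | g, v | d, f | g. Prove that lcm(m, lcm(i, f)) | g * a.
From v = m and v | d, m | d. Since d = g, m | g. Because s = i and s | g, i | g. Since f | g, lcm(i, f) | g. Since m | g, lcm(m, lcm(i, f)) | g. Then lcm(m, lcm(i, f)) | g * a.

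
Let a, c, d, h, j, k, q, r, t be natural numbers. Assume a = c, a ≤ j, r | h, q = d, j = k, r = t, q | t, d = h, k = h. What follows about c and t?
c ≤ t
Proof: q = d and d = h, thus q = h. q | t, so h | t. r = t and r | h, so t | h. h | t, so h = t. j = k and a ≤ j, therefore a ≤ k. Since a = c, c ≤ k. k = h, so c ≤ h. h = t, so c ≤ t.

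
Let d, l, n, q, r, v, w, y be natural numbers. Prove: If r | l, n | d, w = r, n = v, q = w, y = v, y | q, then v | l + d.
From q = w and w = r, q = r. Since y | q, y | r. y = v, so v | r. Since r | l, v | l. n = v and n | d, therefore v | d. v | l, so v | l + d.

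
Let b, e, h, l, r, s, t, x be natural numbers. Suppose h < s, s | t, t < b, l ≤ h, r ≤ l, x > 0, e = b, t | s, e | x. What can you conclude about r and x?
r < x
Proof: s | t and t | s, thus s = t. h < s, so h < t. Since l ≤ h, l < t. r ≤ l, so r < t. t < b, so r < b. Because e = b and e | x, b | x. x > 0, so b ≤ x. Since r < b, r < x.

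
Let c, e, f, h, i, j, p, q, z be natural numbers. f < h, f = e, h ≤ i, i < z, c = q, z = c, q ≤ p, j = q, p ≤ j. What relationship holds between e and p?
e < p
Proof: f = e and f < h, hence e < h. j = q and p ≤ j, thus p ≤ q. From q ≤ p, q = p. Since c = q, c = p. z = c and i < z, thus i < c. Since h ≤ i, h < c. Since c = p, h < p. e < h, so e < p.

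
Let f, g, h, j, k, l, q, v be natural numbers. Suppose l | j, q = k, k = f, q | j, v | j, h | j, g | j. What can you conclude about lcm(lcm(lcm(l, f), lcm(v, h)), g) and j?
lcm(lcm(lcm(l, f), lcm(v, h)), g) | j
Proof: q = k and k = f, so q = f. q | j, so f | j. l | j, so lcm(l, f) | j. v | j and h | j, hence lcm(v, h) | j. Because lcm(l, f) | j, lcm(lcm(l, f), lcm(v, h)) | j. Since g | j, lcm(lcm(lcm(l, f), lcm(v, h)), g) | j.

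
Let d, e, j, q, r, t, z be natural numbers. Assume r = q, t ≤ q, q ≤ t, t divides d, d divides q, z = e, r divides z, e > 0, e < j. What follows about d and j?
d < j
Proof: t ≤ q and q ≤ t, therefore t = q. t divides d, so q divides d. Since d divides q, q = d. Since r = q, r = d. Because z = e and r divides z, r divides e. From e > 0, r ≤ e. Since e < j, r < j. r = d, so d < j.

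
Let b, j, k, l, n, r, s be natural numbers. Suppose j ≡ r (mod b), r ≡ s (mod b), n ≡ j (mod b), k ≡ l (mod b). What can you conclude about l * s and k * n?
l * s ≡ k * n (mod b)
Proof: n ≡ j (mod b) and j ≡ r (mod b), thus n ≡ r (mod b). r ≡ s (mod b), so n ≡ s (mod b). Since k ≡ l (mod b), by multiplying congruences, k * n ≡ l * s (mod b). Then l * s ≡ k * n (mod b).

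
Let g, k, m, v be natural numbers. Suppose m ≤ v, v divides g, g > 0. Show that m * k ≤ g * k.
From v divides g and g > 0, v ≤ g. Since m ≤ v, m ≤ g. By multiplying by a non-negative, m * k ≤ g * k.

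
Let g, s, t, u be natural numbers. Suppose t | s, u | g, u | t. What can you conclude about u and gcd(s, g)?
u | gcd(s, g)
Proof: Because u | t and t | s, u | s. Since u | g, u | gcd(s, g).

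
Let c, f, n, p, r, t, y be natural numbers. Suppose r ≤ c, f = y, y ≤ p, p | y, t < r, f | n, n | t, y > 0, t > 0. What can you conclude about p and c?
p < c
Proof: p | y and y > 0, thus p ≤ y. y ≤ p, so y = p. f | n and n | t, so f | t. Because f = y, y | t. Since t > 0, y ≤ t. Since y = p, p ≤ t. t < r and r ≤ c, therefore t < c. Since p ≤ t, p < c.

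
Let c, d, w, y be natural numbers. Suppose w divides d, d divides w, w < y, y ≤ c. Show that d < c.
Since w divides d and d divides w, w = d. From w < y and y ≤ c, w < c. w = d, so d < c.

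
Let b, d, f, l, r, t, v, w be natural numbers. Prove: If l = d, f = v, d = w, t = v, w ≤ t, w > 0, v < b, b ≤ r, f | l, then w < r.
l = d and d = w, so l = w. Since f | l, f | w. Since f = v, v | w. Since w > 0, v ≤ w. Since t = v and w ≤ t, w ≤ v. Since v ≤ w, v = w. v < b and b ≤ r, hence v < r. v = w, so w < r.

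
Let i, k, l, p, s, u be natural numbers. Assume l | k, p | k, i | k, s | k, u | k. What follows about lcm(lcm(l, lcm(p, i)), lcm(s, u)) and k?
lcm(lcm(l, lcm(p, i)), lcm(s, u)) | k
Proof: p | k and i | k, hence lcm(p, i) | k. Because l | k, lcm(l, lcm(p, i)) | k. From s | k and u | k, lcm(s, u) | k. Since lcm(l, lcm(p, i)) | k, lcm(lcm(l, lcm(p, i)), lcm(s, u)) | k.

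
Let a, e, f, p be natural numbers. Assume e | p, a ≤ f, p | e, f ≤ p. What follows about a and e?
a ≤ e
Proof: p | e and e | p, thus p = e. Because a ≤ f and f ≤ p, a ≤ p. From p = e, a ≤ e.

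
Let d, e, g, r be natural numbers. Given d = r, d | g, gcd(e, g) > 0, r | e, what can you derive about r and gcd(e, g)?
r ≤ gcd(e, g)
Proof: Since d = r and d | g, r | g. Because r | e, r | gcd(e, g). Since gcd(e, g) > 0, r ≤ gcd(e, g).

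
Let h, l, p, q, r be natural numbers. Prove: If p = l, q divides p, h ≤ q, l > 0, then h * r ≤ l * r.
Because p = l and q divides p, q divides l. Since l > 0, q ≤ l. h ≤ q, so h ≤ l. By multiplying by a non-negative, h * r ≤ l * r.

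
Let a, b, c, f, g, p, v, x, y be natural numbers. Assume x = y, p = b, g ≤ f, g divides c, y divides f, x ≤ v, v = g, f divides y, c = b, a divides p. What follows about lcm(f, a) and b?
lcm(f, a) divides b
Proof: Since y divides f and f divides y, y = f. Since x = y, x = f. Because v = g and x ≤ v, x ≤ g. Since x = f, f ≤ g. Since g ≤ f, g = f. c = b and g divides c, hence g divides b. From g = f, f divides b. p = b and a divides p, hence a divides b. Because f divides b, lcm(f, a) divides b.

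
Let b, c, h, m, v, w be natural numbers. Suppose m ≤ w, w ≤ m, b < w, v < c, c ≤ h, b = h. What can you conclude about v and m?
v < m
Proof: Since v < c and c ≤ h, v < h. w ≤ m and m ≤ w, so w = m. Since b = h and b < w, h < w. w = m, so h < m. v < h, so v < m.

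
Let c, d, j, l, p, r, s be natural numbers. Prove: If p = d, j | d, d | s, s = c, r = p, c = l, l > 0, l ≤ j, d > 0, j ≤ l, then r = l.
r = p and p = d, so r = d. s = c and d | s, hence d | c. c = l, so d | l. l > 0, so d ≤ l. j ≤ l and l ≤ j, therefore j = l. j | d, so l | d. d > 0, so l ≤ d. Because d ≤ l, d = l. r = d, so r = l.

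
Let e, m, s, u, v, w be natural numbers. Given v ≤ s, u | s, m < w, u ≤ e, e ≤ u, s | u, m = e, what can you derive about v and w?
v < w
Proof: Since s | u and u | s, s = u. v ≤ s, so v ≤ u. e ≤ u and u ≤ e, so e = u. m = e, so m = u. m < w, so u < w. Since v ≤ u, v < w.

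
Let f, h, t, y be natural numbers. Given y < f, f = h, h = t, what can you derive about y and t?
y < t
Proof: Since f = h and h = t, f = t. y < f, so y < t.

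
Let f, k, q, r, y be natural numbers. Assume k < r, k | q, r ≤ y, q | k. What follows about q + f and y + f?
q + f < y + f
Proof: Because k | q and q | k, k = q. k < r and r ≤ y, thus k < y. k = q, so q < y. Then q + f < y + f.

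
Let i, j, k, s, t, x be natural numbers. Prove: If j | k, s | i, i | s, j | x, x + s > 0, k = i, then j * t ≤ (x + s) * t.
i | s and s | i, hence i = s. k = i, so k = s. j | k, so j | s. From j | x, j | x + s. Since x + s > 0, j ≤ x + s. Then j * t ≤ (x + s) * t.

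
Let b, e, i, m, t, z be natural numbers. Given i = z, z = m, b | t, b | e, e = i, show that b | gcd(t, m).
Because i = z and z = m, i = m. Since e = i and b | e, b | i. From i = m, b | m. Since b | t, b | gcd(t, m).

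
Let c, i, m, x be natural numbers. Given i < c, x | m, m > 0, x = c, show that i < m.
x = c and x | m, thus c | m. Since m > 0, c ≤ m. i < c, so i < m.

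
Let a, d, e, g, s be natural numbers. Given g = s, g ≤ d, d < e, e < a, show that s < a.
Because g = s and g ≤ d, s ≤ d. Since d < e, s < e. Since e < a, s < a.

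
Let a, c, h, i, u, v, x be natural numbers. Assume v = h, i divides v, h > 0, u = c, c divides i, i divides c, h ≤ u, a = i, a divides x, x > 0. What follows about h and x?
h ≤ x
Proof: v = h and i divides v, so i divides h. Since h > 0, i ≤ h. c divides i and i divides c, so c = i. u = c, so u = i. h ≤ u, so h ≤ i. From i ≤ h, i = h. a = i and a divides x, hence i divides x. x > 0, so i ≤ x. From i = h, h ≤ x.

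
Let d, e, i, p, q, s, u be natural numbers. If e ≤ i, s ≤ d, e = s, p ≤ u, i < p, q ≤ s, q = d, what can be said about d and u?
d < u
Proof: q = d and q ≤ s, hence d ≤ s. Since s ≤ d, s = d. Since e = s, e = d. e ≤ i and i < p, hence e < p. p ≤ u, so e < u. Because e = d, d < u.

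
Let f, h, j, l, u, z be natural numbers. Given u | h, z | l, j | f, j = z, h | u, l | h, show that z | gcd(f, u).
Because j = z and j | f, z | f. Because h | u and u | h, h = u. z | l and l | h, therefore z | h. Since h = u, z | u. z | f, so z | gcd(f, u).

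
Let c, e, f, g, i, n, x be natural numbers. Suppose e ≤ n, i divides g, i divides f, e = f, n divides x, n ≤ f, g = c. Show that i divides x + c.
Because e = f and e ≤ n, f ≤ n. Because n ≤ f, n = f. Since n divides x, f divides x. Since i divides f, i divides x. g = c and i divides g, therefore i divides c. i divides x, so i divides x + c.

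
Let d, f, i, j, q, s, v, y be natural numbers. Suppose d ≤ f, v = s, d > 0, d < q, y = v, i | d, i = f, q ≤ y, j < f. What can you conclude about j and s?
j < s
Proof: y = v and v = s, therefore y = s. i = f and i | d, thus f | d. Since d > 0, f ≤ d. Since d ≤ f, d = f. d < q and q ≤ y, thus d < y. d = f, so f < y. Since j < f, j < y. Since y = s, j < s.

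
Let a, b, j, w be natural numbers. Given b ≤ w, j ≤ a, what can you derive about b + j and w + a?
b + j ≤ w + a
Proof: Since b ≤ w and j ≤ a, by adding inequalities, b + j ≤ w + a.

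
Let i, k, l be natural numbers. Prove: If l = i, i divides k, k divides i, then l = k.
i divides k and k divides i, thus i = k. l = i, so l = k.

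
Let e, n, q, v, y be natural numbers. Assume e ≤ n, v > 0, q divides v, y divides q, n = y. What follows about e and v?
e ≤ v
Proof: Since n = y and e ≤ n, e ≤ y. Since y divides q and q divides v, y divides v. Since v > 0, y ≤ v. Because e ≤ y, e ≤ v.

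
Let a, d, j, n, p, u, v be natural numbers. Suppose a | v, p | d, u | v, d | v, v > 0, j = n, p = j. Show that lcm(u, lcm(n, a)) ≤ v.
Since p = j and p | d, j | d. Since j = n, n | d. From d | v, n | v. From a | v, lcm(n, a) | v. Because u | v, lcm(u, lcm(n, a)) | v. v > 0, so lcm(u, lcm(n, a)) ≤ v.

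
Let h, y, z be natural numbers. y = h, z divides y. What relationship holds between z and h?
z divides h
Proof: y = h and z divides y. By substitution, z divides h.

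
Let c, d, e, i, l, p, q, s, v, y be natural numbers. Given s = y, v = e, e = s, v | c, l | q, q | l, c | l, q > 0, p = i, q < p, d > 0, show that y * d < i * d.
Since v = e and e = s, v = s. l | q and q | l, therefore l = q. Since c | l, c | q. v | c, so v | q. Since v = s, s | q. Since q > 0, s ≤ q. Since s = y, y ≤ q. Since p = i and q < p, q < i. Since y ≤ q, y < i. Because d > 0, y * d < i * d.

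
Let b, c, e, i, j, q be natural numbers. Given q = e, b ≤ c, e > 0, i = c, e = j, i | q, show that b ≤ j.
q = e and i | q, thus i | e. From e > 0, i ≤ e. Since e = j, i ≤ j. Since i = c, c ≤ j. From b ≤ c, b ≤ j.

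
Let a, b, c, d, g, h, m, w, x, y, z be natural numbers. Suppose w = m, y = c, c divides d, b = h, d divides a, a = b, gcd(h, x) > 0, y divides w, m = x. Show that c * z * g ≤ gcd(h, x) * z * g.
From a = b and b = h, a = h. c divides d and d divides a, so c divides a. Since a = h, c divides h. Because y = c and y divides w, c divides w. Since w = m, c divides m. Since m = x, c divides x. Because c divides h, c divides gcd(h, x). Because gcd(h, x) > 0, c ≤ gcd(h, x). By multiplying by a non-negative, c * z ≤ gcd(h, x) * z. By multiplying by a non-negative, c * z * g ≤ gcd(h, x) * z * g.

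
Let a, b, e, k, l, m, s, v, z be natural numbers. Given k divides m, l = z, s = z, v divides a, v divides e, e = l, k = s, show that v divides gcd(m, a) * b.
e = l and v divides e, thus v divides l. Since l = z, v divides z. k = s and k divides m, thus s divides m. s = z, so z divides m. v divides z, so v divides m. Because v divides a, v divides gcd(m, a). Then v divides gcd(m, a) * b.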